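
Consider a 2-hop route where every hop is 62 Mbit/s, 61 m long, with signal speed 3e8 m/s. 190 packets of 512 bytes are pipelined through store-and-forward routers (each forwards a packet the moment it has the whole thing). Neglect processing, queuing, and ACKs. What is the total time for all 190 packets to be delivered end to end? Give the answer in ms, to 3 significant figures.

Per-hop transmission t_tx = L/R = 4096/62000000 = 0.0660645 ms.
Per-hop propagation t_prop = 61/300000000 = 0.000203333 ms.
Pipeline fill: first packet needs 2·t_tx to clear all hops; remaining 189 packets each add one t_tx.
Total = (2+190-1)·t_tx + 2·t_prop = 191·0.0660645 + 2·0.000203333 = 12.6 ms.

12.6 ms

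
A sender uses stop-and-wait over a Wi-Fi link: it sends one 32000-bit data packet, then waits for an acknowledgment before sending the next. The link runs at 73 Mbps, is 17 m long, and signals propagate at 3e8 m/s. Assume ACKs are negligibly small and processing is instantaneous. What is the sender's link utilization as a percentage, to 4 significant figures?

t_tx = L/R = 32000/73000000 = 0.000438356 s.
t_prop = 17/300000000 = 5.66667e-08 s; RTT = 1.13333e-07 s.
Cycle = t_tx + RTT = 0.000438469 s.
Utilization = t_tx / cycle = 0.000438356/0.000438469 = 99.97 %.

99.97 %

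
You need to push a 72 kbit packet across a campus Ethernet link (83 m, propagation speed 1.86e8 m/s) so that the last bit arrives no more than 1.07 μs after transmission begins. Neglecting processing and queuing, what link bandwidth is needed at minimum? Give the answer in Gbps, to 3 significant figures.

Propagation delay = 83 / 186000000 = 0.446237 μs.
Transmission budget = 1.07 − 0.446237 = 0.623763 μs.
R ≥ L / t_tx = 72000 bits / 6.23763e-07 s = 115 Gbps.

115 Gbps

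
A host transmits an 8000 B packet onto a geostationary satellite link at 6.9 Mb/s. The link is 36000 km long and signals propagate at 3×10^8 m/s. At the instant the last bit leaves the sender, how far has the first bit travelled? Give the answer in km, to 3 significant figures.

t_tx = L/R = 64000/6900000 = 0.00927536 s.
Distance = s × t_tx = 300000000 × 0.00927536 = 2780 km.

2780 km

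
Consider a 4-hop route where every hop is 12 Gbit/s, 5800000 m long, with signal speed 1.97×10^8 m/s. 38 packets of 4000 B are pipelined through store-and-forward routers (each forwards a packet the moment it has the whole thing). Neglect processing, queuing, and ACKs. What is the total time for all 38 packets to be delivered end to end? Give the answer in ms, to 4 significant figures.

117.9 ms

Per-hop transmission t_tx = L/R = 32000/12000000000 = 0.00266667 ms.
Per-hop propagation t_prop = 5800000/197000000 = 29.4416 ms.
Pipeline fill: first packet needs 4·t_tx to clear all hops; remaining 37 packets each add one t_tx.
Total = (4+38-1)·t_tx + 4·t_prop = 41·0.00266667 + 4·29.4416 = 117.9 ms.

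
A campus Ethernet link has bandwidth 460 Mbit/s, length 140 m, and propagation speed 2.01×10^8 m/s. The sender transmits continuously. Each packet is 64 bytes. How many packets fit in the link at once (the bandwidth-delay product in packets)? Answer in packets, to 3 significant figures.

Propagation delay = 140 / 2.01e+08 = 6.96517e-07 s.
BDP = R × t_prop = 460000000 × 6.96517e-07 = 320.398 bits.
In packets of 512 bits: 0.626 packets.

0.626 packets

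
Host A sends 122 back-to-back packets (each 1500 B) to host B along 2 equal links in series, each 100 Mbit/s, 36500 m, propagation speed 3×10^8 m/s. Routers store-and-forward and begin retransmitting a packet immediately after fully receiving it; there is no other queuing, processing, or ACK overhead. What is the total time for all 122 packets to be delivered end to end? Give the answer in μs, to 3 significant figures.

15000 μs

Per-hop transmission t_tx = L/R = 12000/100000000 = 120 μs.
Per-hop propagation t_prop = 36500/300000000 = 121.667 μs.
Pipeline fill: first packet needs 2·t_tx to clear all hops; remaining 121 packets each add one t_tx.
Total = (2+122-1)·t_tx + 2·t_prop = 123·120 + 2·121.667 = 15000 μs.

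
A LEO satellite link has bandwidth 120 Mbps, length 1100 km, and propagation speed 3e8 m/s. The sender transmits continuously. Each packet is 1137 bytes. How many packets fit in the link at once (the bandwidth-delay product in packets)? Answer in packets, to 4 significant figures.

Propagation delay = 1100000 / 300000000 = 0.00366667 s.
BDP = R × t_prop = 120000000 × 0.00366667 = 440000 bits.
In packets of 9096 bits: 48.37 packets.

48.37 packets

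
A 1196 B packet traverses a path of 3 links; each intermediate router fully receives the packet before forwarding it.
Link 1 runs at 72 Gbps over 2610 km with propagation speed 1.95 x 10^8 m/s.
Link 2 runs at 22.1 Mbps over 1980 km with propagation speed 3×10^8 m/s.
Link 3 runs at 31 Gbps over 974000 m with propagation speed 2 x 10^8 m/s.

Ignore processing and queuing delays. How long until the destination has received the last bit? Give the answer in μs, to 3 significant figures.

L = 1196 × 8 = 9568 bits.
Transmission delays (L/R per hop): 0.132889, 432.941, 0.308645 μs; sum = 433.383 μs.
Propagation delays (d/s per hop): 13384.6, 6600, 4870 μs; sum = 24854.6 μs.
End-to-end = 25300 μs.

25300 μs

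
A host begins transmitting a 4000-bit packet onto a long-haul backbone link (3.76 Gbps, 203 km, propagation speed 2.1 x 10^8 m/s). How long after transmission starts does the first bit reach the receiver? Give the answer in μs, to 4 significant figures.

First bit experiences only propagation delay: d/s = 203000/210000000 = 966.7 μs.

966.7 μs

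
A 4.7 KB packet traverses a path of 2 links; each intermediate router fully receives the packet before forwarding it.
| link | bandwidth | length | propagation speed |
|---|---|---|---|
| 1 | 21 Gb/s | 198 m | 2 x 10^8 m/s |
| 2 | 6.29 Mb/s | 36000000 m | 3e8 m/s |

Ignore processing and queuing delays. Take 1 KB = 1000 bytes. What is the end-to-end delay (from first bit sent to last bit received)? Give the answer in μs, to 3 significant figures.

126000 μs

L = 37600 bits.
Transmission delays (L/R per hop): 1.79048, 5977.74 μs; sum = 5979.53 μs.
Propagation delays (d/s per hop): 0.99, 120000 μs; sum = 120001 μs.
End-to-end = 126000 μs.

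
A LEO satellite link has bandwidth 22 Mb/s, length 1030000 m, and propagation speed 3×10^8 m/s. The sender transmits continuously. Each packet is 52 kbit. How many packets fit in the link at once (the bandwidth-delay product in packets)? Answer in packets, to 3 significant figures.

Propagation delay = 1030000 / 300000000 = 0.00343333 s.
BDP = R × t_prop = 22000000 × 0.00343333 = 75533.3 bits.
In packets of 52000 bits: 1.45 packets.

1.45 packets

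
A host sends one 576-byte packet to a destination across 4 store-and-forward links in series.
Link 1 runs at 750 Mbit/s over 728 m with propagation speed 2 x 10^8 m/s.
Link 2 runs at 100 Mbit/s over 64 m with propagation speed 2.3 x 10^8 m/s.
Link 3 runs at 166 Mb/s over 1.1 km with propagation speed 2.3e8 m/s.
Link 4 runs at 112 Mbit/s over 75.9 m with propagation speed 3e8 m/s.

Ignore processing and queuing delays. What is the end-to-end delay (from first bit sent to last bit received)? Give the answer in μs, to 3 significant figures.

L = 576 × 8 = 4608 bits.
Transmission delays (L/R per hop): 6.144, 46.08, 27.759, 41.1429 μs; sum = 121.126 μs.
Propagation delays (d/s per hop): 3.64, 0.278261, 4.78261, 0.253 μs; sum = 8.95387 μs.
End-to-end = 130 μs.

130 μs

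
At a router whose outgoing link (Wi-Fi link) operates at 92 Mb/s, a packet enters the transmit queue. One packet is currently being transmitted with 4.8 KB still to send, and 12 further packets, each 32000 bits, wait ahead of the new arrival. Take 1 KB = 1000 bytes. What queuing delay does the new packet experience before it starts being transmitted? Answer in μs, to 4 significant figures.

Each queued packet: L/R = 32000/92000000 = 347.826 μs.
12 queued → 4173.91 μs.
Plus remaining 38400 bits of current packet: 417.391 μs.
Queuing delay = 4591 μs.

4591 μs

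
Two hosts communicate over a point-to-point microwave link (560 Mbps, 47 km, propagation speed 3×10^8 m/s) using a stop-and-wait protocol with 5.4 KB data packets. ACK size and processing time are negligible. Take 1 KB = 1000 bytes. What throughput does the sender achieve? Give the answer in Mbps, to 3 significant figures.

111 Mbps

t_tx = L/R = 43200/560000000 = 7.71429e-05 s.
t_prop = 47000/300000000 = 0.000156667 s; RTT = 0.000313333 s.
Cycle = t_tx + RTT = 0.000390476 s.
Throughput = L / cycle = 43200 / 0.000390476 = 111 Mbps.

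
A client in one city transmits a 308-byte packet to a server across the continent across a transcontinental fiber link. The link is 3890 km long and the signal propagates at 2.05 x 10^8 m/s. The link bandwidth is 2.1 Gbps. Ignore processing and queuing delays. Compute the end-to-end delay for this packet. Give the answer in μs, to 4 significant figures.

18980 μs

L = 308 × 8 = 2464 bits.
Transmission delay = L/R = 2464 / 2100000000 = 1.17333 μs.
Propagation delay = d/s = 3890000 m / 2.05e+08 m/s = 18975.6 μs.
Total = 18980 μs.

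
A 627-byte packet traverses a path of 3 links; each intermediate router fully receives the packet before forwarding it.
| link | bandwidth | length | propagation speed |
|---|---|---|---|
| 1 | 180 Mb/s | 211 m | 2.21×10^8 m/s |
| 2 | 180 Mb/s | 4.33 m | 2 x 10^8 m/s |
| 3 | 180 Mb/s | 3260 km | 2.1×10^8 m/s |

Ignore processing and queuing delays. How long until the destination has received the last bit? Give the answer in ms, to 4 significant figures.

L = 627 × 8 = 5016 bits.
Transmission delay per hop = L/R = 5016/180000000 = 0.0278667 ms; 3 hops → 0.0836 ms.
Propagation delays (d/s per hop): 0.000954751, 2.165e-05, 15.5238 ms; sum = 15.5248 ms.
End-to-end = 15.61 ms.

15.61 ms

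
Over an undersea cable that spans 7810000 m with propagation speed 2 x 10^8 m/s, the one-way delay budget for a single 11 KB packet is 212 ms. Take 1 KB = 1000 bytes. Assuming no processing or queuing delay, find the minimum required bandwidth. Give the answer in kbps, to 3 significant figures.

L = 88000 bits.
Propagation delay = 7810000 / 200000000 = 39.05 ms.
Transmission budget = 212 − 39.05 = 172.95 ms.
R ≥ L / t_tx = 88000 bits / 0.17295 s = 509 kbps.

509 kbps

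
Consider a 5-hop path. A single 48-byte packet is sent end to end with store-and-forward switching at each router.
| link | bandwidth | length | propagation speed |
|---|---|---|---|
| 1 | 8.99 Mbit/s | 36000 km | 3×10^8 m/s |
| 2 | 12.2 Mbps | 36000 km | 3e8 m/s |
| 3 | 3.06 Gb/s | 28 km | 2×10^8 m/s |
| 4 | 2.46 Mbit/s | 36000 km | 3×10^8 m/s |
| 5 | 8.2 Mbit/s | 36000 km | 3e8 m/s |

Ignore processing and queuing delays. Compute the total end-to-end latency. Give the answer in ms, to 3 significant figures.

L = 48 × 8 = 384 bits.
Transmission delays (L/R per hop): 0.0427141, 0.0314754, 0.00012549, 0.156098, 0.0468293 ms; sum = 0.277242 ms.
Propagation delays (d/s per hop): 120, 120, 0.14, 120, 120 ms; sum = 480.14 ms.
End-to-end = 480 ms.

480 ms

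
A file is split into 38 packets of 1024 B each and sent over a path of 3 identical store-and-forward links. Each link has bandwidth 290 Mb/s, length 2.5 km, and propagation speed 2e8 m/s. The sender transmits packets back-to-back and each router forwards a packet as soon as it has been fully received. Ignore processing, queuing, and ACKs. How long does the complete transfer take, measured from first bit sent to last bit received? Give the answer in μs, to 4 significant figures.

Per-hop transmission t_tx = L/R = 8192/290000000 = 28.2483 μs.
Per-hop propagation t_prop = 2500/200000000 = 12.5 μs.
Pipeline fill: first packet needs 3·t_tx to clear all hops; remaining 37 packets each add one t_tx.
Total = (3+38-1)·t_tx + 3·t_prop = 40·28.2483 + 3·12.5 = 1167 μs.

1167 μs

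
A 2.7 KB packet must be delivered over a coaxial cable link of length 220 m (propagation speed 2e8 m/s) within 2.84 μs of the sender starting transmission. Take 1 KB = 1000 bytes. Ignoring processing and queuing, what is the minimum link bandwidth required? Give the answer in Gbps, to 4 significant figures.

12.41 Gbps

L = 21600 bits.
Propagation delay = 220 / 200000000 = 1.1 μs.
Transmission budget = 2.84 − 1.1 = 1.74 μs.
R ≥ L / t_tx = 21600 bits / 1.74e-06 s = 12.41 Gbps.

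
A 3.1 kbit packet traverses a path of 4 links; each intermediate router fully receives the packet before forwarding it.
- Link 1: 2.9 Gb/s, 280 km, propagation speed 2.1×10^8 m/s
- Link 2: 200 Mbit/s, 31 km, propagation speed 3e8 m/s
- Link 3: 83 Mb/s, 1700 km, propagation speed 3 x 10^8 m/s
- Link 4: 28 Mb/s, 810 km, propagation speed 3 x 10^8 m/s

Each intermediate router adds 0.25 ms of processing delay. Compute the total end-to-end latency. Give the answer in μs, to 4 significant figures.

10720 μs

L = 3100 bits.
Transmission delays (L/R per hop): 1.06897, 15.5, 37.3494, 110.714 μs; sum = 164.633 μs.
Propagation delays (d/s per hop): 1333.33, 103.333, 5666.67, 2700 μs; sum = 9803.33 μs.
Processing at 3 router(s): 3 × 0.25 ms = 750 μs.
End-to-end = 10720 μs.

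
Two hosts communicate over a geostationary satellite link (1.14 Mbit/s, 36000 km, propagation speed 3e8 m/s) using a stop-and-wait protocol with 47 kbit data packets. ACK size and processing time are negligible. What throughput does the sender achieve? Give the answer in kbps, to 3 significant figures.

167 kbps

t_tx = L/R = 47000/1140000 = 0.0412281 s.
t_prop = 36000000/300000000 = 0.12 s; RTT = 0.24 s.
Cycle = t_tx + RTT = 0.281228 s.
Throughput = L / cycle = 47000 / 0.281228 = 167 kbps.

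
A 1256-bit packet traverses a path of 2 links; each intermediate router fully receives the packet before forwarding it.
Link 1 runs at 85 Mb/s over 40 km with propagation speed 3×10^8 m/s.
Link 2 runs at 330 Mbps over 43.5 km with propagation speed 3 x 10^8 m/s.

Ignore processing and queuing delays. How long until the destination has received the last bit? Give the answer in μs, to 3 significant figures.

297 μs

Transmission delays (L/R per hop): 14.7765, 3.80606 μs; sum = 18.5825 μs.
Propagation delays (d/s per hop): 133.333, 145 μs; sum = 278.333 μs.
End-to-end = 297 μs.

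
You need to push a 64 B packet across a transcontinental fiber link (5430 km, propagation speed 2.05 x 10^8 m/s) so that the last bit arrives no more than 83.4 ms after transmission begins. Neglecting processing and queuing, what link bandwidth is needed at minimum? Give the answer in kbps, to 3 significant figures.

L = 512 bits.
Propagation delay = 5430000 / 2.05e+08 = 26.4878 ms.
Transmission budget = 83.4 − 26.4878 = 56.9122 ms.
R ≥ L / t_tx = 512 bits / 0.0569122 s = 9.00 kbps.

9.00 kbps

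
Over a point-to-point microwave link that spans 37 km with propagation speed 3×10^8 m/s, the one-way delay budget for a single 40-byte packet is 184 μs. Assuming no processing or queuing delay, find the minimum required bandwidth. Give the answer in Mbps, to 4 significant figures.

5.275 Mbps

L = 320 bits.
Propagation delay = 37000 / 300000000 = 123.333 μs.
Transmission budget = 184 − 123.333 = 60.6667 μs.
R ≥ L / t_tx = 320 bits / 6.06667e-05 s = 5.275 Mbps.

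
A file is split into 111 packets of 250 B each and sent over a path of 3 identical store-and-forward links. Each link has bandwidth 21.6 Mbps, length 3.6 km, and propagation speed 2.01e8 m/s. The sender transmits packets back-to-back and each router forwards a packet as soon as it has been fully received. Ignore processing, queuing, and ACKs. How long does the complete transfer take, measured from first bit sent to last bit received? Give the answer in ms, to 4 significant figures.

Per-hop transmission t_tx = L/R = 2000/21600000 = 0.0925926 ms.
Per-hop propagation t_prop = 3600/2.01e+08 = 0.0179104 ms.
Pipeline fill: first packet needs 3·t_tx to clear all hops; remaining 110 packets each add one t_tx.
Total = (3+111-1)·t_tx + 3·t_prop = 113·0.0925926 + 3·0.0179104 = 10.52 ms.

10.52 ms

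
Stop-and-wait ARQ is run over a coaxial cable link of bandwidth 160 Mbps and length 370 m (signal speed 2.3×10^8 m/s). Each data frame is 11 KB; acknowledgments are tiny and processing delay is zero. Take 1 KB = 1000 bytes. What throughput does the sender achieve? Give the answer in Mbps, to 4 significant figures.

t_tx = L/R = 88000/160000000 = 0.00055 s.
t_prop = 370/2.3e+08 = 1.6087e-06 s; RTT = 3.21739e-06 s.
Cycle = t_tx + RTT = 0.000553217 s.
Throughput = L / cycle = 88000 / 0.000553217 = 159.1 Mbps.

159.1 Mbps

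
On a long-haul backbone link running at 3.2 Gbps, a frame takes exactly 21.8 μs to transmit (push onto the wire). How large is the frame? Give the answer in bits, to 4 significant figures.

L = R × t_tx = 3200000000 b/s × 2.18e-05 s = 69760 bits.

69760 bits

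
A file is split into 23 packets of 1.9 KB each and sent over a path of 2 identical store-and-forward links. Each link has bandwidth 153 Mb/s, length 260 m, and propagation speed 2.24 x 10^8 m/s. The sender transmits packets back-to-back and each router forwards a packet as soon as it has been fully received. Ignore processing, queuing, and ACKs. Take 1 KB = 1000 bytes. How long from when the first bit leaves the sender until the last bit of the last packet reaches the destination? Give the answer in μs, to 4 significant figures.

Per-hop transmission t_tx = L/R = 15200/153000000 = 99.3464 μs.
Per-hop propagation t_prop = 260/2.24e+08 = 1.16071 μs.
Pipeline fill: first packet needs 2·t_tx to clear all hops; remaining 22 packets each add one t_tx.
Total = (2+23-1)·t_tx + 2·t_prop = 24·99.3464 + 2·1.16071 = 2387 μs.

2387 μs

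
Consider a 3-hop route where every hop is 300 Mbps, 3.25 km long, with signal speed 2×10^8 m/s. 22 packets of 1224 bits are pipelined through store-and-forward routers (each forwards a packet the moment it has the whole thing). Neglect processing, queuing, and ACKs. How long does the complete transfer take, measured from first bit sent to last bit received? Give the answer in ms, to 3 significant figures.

Per-hop transmission t_tx = L/R = 1224/300000000 = 0.00408 ms.
Per-hop propagation t_prop = 3250/200000000 = 0.01625 ms.
Pipeline fill: first packet needs 3·t_tx to clear all hops; remaining 21 packets each add one t_tx.
Total = (3+22-1)·t_tx + 3·t_prop = 24·0.00408 + 3·0.01625 = 0.147 ms.

0.147 ms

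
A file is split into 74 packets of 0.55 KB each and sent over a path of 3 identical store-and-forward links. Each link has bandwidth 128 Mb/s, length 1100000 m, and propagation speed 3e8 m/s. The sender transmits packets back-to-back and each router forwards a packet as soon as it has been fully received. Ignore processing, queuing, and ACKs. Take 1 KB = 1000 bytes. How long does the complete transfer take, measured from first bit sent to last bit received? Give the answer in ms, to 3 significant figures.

Per-hop transmission t_tx = L/R = 4400/128000000 = 0.034375 ms.
Per-hop propagation t_prop = 1100000/300000000 = 3.66667 ms.
Pipeline fill: first packet needs 3·t_tx to clear all hops; remaining 73 packets each add one t_tx.
Total = (3+74-1)·t_tx + 3·t_prop = 76·0.034375 + 3·3.66667 = 13.6 ms.

13.6 ms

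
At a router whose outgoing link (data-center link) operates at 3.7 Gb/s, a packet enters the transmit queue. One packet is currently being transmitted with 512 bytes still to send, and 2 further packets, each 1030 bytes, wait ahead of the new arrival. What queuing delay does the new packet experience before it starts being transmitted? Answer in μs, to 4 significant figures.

5.561 μs

Each queued packet: L/R = 8240/3700000000 = 2.22703 μs.
2 queued → 4.45405 μs.
Plus remaining 4096 bits of current packet: 1.10703 μs.
Queuing delay = 5.561 μs.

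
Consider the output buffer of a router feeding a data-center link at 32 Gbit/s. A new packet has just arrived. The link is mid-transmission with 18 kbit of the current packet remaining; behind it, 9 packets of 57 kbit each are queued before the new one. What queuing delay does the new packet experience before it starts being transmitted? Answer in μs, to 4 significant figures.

16.59 μs

Each queued packet: L/R = 57000/32000000000 = 1.78125 μs.
9 queued → 16.0313 μs.
Plus remaining 18000 bits of current packet: 0.5625 μs.
Queuing delay = 16.59 μs.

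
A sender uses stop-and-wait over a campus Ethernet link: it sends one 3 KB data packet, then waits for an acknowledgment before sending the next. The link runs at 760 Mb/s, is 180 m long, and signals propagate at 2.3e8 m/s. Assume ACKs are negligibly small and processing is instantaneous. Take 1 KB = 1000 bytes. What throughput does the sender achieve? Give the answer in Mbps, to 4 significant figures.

724.1 Mbps

t_tx = L/R = 24000/760000000 = 3.15789e-05 s.
t_prop = 180/2.3e+08 = 7.82609e-07 s; RTT = 1.56522e-06 s.
Cycle = t_tx + RTT = 3.31442e-05 s.
Throughput = L / cycle = 24000 / 3.31442e-05 = 724.1 Mbps.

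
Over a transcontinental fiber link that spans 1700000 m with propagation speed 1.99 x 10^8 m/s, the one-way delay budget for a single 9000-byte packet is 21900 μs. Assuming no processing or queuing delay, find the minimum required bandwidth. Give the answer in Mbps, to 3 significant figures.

5.39 Mbps

L = 72000 bits.
Propagation delay = 1700000 / 199000000 = 8542.71 μs.
Transmission budget = 21900 − 8542.71 = 13357.3 μs.
R ≥ L / t_tx = 72000 bits / 0.0133573 s = 5.39 Mbps.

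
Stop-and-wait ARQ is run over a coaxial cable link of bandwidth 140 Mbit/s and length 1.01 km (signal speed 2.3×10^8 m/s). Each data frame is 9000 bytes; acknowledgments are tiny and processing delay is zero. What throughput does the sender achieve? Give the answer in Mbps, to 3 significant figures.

t_tx = L/R = 72000/140000000 = 0.000514286 s.
t_prop = 1010/2.3e+08 = 4.3913e-06 s; RTT = 8.78261e-06 s.
Cycle = t_tx + RTT = 0.000523068 s.
Throughput = L / cycle = 72000 / 0.000523068 = 138 Mbps.

138 Mbps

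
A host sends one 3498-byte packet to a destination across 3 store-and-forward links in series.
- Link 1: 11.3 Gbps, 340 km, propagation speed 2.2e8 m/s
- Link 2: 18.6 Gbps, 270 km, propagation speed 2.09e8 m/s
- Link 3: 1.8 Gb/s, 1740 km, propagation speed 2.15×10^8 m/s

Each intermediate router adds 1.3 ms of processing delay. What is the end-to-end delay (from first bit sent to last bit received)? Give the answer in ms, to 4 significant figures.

13.55 ms

L = 3498 × 8 = 27984 bits.
Transmission delays (L/R per hop): 0.00247646, 0.00150452, 0.0155467 ms; sum = 0.0195276 ms.
Propagation delays (d/s per hop): 1.54545, 1.29187, 8.09302 ms; sum = 10.9303 ms.
Processing at 2 router(s): 2 × 1.3 ms = 2.6 ms.
End-to-end = 13.55 ms.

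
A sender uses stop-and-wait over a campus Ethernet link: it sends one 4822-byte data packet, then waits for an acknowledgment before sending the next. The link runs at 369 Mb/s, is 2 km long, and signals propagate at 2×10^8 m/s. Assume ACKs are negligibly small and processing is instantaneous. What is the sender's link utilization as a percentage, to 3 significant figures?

83.9 %

t_tx = L/R = 38576/369000000 = 0.000104542 s.
t_prop = 2000/200000000 = 1e-05 s; RTT = 2e-05 s.
Cycle = t_tx + RTT = 0.000124542 s.
Utilization = t_tx / cycle = 0.000104542/0.000124542 = 83.9 %.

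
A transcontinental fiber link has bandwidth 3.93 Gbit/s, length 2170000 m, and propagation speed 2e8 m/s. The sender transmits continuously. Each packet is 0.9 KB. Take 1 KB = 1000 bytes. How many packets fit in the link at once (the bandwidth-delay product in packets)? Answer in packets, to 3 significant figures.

Propagation delay = 2170000 / 200000000 = 0.01085 s.
BDP = R × t_prop = 3930000000 × 0.01085 = 42640500 bits.
In packets of 7200 bits: 5920 packets.

5920 packets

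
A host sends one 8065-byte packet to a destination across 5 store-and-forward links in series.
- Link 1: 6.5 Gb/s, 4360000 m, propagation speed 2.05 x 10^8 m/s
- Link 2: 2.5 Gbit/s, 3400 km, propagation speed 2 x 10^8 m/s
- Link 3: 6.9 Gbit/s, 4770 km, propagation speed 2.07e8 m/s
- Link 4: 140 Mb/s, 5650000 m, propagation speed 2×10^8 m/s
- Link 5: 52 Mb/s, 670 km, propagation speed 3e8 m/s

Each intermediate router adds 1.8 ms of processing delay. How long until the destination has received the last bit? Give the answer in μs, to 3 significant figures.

101000 μs

L = 8065 × 8 = 64520 bits.
Transmission delays (L/R per hop): 9.92615, 25.808, 9.35072, 460.857, 1240.77 μs; sum = 1746.71 μs.
Propagation delays (d/s per hop): 21268.3, 17000, 23043.5, 28250, 2233.33 μs; sum = 91795.1 μs.
Processing at 4 router(s): 4 × 1.8 ms = 7200 μs.
End-to-end = 101000 μs.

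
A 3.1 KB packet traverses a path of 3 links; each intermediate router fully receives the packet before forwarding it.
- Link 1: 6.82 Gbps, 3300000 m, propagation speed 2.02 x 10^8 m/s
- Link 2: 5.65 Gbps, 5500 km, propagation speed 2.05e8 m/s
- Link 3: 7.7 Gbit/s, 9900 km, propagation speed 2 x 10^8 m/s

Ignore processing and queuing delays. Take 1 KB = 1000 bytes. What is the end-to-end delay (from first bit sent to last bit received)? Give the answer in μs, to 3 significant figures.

92700 μs

L = 24800 bits.
Transmission delays (L/R per hop): 3.63636, 4.38938, 3.22078 μs; sum = 11.2465 μs.
Propagation delays (d/s per hop): 16336.6, 26829.3, 49500 μs; sum = 92665.9 μs.
End-to-end = 92700 μs.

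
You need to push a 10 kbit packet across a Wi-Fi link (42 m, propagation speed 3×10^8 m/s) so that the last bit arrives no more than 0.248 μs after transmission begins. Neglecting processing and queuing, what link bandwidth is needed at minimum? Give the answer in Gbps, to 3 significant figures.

92.6 Gbps

Propagation delay = 42 / 300000000 = 0.14 μs.
Transmission budget = 0.248 − 0.14 = 0.108 μs.
R ≥ L / t_tx = 10000 bits / 1.08e-07 s = 92.6 Gbps.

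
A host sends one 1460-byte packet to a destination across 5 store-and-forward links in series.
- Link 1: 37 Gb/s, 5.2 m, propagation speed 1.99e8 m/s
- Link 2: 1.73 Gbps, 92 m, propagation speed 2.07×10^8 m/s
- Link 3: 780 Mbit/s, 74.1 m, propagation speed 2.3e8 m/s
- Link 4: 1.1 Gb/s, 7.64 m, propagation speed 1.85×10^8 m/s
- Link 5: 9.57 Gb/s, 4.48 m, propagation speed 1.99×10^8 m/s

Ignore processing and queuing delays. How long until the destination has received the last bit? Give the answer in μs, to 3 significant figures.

L = 1460 × 8 = 11680 bits.
Transmission delays (L/R per hop): 0.315676, 6.75145, 14.9744, 10.6182, 1.22048 μs; sum = 33.8801 μs.
Propagation delays (d/s per hop): 0.0261307, 0.444444, 0.322174, 0.0412973, 0.0225126 μs; sum = 0.856559 μs.
End-to-end = 34.7 μs.

34.7 μs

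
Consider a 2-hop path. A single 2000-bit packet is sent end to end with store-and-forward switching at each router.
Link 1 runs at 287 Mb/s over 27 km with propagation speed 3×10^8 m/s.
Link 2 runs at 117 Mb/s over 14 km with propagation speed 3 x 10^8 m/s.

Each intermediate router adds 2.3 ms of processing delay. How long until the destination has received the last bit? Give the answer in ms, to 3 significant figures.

Transmission delays (L/R per hop): 0.00696864, 0.017094 ms; sum = 0.0240627 ms.
Propagation delays (d/s per hop): 0.09, 0.0466667 ms; sum = 0.136667 ms.
Processing at 1 router(s): 1 × 2.3 ms = 2.3 ms.
End-to-end = 2.46 ms.

2.46 ms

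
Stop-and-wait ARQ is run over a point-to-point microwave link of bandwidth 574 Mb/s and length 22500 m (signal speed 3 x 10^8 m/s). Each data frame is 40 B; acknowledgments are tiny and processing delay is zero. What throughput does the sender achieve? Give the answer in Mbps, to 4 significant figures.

2.125 Mbps

t_tx = L/R = 320/574000000 = 5.57491e-07 s.
t_prop = 22500/300000000 = 7.5e-05 s; RTT = 0.00015 s.
Cycle = t_tx + RTT = 0.000150557 s.
Throughput = L / cycle = 320 / 0.000150557 = 2.125 Mbps.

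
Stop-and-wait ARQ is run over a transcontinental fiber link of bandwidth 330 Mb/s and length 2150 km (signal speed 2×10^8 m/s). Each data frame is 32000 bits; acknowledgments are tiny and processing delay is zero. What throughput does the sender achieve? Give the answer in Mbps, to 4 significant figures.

t_tx = L/R = 32000/330000000 = 9.69697e-05 s.
t_prop = 2150000/200000000 = 0.01075 s; RTT = 0.0215 s.
Cycle = t_tx + RTT = 0.021597 s.
Throughput = L / cycle = 32000 / 0.021597 = 1.482 Mbps.

1.482 Mbps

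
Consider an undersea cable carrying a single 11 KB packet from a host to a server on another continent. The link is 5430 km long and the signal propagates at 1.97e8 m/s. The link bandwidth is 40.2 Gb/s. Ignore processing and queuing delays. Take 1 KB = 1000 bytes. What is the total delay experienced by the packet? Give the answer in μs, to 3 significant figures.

L = 88000 bits.
Transmission delay = L/R = 88000 / 40200000000 = 2.18905 μs.
Propagation delay = d/s = 5430000 m / 197000000 m/s = 27563.5 μs.
Total = 27600 μs.

27600 μs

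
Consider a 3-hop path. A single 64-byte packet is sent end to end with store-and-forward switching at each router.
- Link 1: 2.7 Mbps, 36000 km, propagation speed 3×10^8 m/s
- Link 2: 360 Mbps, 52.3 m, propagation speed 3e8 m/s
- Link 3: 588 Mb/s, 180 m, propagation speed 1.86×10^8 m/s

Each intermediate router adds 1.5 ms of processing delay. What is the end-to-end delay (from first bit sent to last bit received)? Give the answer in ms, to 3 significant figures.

123 ms

L = 64 × 8 = 512 bits.
Transmission delays (L/R per hop): 0.18963, 0.00142222, 0.000870748 ms; sum = 0.191923 ms.
Propagation delays (d/s per hop): 120, 0.000174333, 0.000967742 ms; sum = 120.001 ms.
Processing at 2 router(s): 2 × 1.5 ms = 3 ms.
End-to-end = 123 ms.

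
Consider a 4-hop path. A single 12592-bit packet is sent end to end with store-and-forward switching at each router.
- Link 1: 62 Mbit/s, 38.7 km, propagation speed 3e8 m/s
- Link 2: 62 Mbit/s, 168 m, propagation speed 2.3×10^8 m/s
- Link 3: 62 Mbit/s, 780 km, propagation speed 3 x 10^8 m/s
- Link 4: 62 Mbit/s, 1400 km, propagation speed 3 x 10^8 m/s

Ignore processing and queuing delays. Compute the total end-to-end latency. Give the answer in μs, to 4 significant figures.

Transmission delay per hop = L/R = 12592/62000000 = 203.097 μs; 4 hops → 812.387 μs.
Propagation delays (d/s per hop): 129, 0.730435, 2600, 4666.67 μs; sum = 7396.4 μs.
End-to-end = 8209 μs.

8209 μs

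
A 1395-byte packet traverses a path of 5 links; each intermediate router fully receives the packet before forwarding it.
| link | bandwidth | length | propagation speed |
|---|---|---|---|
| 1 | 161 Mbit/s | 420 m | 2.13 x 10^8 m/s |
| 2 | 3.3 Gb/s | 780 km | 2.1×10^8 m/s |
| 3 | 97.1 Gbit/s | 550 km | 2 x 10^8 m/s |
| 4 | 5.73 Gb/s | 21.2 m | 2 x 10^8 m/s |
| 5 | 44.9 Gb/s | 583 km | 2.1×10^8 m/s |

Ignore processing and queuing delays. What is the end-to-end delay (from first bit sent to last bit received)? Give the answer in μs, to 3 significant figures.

9320 μs

L = 1395 × 8 = 11160 bits.
Transmission delays (L/R per hop): 69.3168, 3.38182, 0.114933, 1.94764, 0.248552 μs; sum = 75.0097 μs.
Propagation delays (d/s per hop): 1.97183, 3714.29, 2750, 0.106, 2776.19 μs; sum = 9242.55 μs.
End-to-end = 9320 μs.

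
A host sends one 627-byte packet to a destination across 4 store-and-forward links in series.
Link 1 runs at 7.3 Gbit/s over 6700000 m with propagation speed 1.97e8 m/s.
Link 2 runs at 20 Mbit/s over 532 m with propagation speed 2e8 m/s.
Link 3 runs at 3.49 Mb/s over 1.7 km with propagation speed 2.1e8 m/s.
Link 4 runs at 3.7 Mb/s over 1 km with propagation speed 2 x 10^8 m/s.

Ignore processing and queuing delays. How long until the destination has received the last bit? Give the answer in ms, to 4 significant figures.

37.07 ms

L = 627 × 8 = 5016 bits.
Transmission delays (L/R per hop): 0.000687123, 0.2508, 1.43725, 1.35568 ms; sum = 3.04441 ms.
Propagation delays (d/s per hop): 34.0102, 0.00266, 0.00809524, 0.005 ms; sum = 34.0259 ms.
End-to-end = 37.07 ms.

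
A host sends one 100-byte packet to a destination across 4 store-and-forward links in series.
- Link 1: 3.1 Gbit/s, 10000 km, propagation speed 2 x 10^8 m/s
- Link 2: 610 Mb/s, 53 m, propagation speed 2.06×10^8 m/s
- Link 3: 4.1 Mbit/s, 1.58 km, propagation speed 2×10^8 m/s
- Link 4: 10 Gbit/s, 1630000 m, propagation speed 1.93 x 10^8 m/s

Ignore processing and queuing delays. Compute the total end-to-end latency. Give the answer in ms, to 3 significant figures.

58.7 ms

L = 100 × 8 = 800 bits.
Transmission delays (L/R per hop): 0.000258065, 0.00131148, 0.195122, 8e-05 ms; sum = 0.196771 ms.
Propagation delays (d/s per hop): 50, 0.000257282, 0.0079, 8.4456 ms; sum = 58.4538 ms.
End-to-end = 58.7 ms.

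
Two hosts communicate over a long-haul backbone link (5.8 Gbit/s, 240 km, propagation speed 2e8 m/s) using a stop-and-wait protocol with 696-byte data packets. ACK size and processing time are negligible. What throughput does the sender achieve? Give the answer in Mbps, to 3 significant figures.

2.32 Mbps

t_tx = L/R = 5568/5800000000 = 9.6e-07 s.
t_prop = 240000/200000000 = 0.0012 s; RTT = 0.0024 s.
Cycle = t_tx + RTT = 0.00240096 s.
Throughput = L / cycle = 5568 / 0.00240096 = 2.32 Mbps.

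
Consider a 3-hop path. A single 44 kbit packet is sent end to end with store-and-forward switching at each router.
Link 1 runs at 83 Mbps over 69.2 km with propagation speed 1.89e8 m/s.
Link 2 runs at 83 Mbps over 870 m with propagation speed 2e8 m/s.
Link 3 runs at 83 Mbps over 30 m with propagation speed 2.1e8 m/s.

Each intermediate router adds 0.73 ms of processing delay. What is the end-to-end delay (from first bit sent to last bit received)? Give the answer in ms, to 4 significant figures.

3.421 ms

L = 44000 bits.
Transmission delay per hop = L/R = 44000/83000000 = 0.53012 ms; 3 hops → 1.59036 ms.
Propagation delays (d/s per hop): 0.366138, 0.00435, 0.000142857 ms; sum = 0.37063 ms.
Processing at 2 router(s): 2 × 0.73 ms = 1.46 ms.
End-to-end = 3.421 ms.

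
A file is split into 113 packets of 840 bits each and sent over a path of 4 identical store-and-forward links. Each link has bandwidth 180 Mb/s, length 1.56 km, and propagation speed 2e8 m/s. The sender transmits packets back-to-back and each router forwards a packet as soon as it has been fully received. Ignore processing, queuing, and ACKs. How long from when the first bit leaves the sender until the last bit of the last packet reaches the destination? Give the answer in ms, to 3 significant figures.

0.573 ms

Per-hop transmission t_tx = L/R = 840/180000000 = 0.00466667 ms.
Per-hop propagation t_prop = 1560/200000000 = 0.0078 ms.
Pipeline fill: first packet needs 4·t_tx to clear all hops; remaining 112 packets each add one t_tx.
Total = (4+113-1)·t_tx + 4·t_prop = 116·0.00466667 + 4·0.0078 = 0.573 ms.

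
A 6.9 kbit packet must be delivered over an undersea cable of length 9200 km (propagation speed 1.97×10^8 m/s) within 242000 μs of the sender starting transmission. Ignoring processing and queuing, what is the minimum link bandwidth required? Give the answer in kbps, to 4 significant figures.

35.33 kbps

Propagation delay = 9200000 / 197000000 = 46700.5 μs.
Transmission budget = 242000 − 46700.5 = 195299 μs.
R ≥ L / t_tx = 6900 bits / 0.195299 s = 35.33 kbps.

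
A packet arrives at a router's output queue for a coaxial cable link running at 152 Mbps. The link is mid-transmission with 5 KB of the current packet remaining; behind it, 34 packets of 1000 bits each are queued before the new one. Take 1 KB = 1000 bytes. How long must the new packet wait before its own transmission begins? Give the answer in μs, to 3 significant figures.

Each queued packet: L/R = 1000/152000000 = 6.57895 μs.
34 queued → 223.684 μs.
Plus remaining 40000 bits of current packet: 263.158 μs.
Queuing delay = 487 μs.

487 μs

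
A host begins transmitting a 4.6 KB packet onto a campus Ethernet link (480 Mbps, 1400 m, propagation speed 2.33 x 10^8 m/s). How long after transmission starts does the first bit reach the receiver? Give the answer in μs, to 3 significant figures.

6.01 μs

First bit experiences only propagation delay: d/s = 1400/233000000 = 6.01 μs.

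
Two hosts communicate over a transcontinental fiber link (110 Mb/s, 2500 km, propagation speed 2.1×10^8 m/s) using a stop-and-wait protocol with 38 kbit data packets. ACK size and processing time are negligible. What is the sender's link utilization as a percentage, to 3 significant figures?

t_tx = L/R = 38000/110000000 = 0.000345455 s.
t_prop = 2500000/210000000 = 0.0119048 s; RTT = 0.0238095 s.
Cycle = t_tx + RTT = 0.024155 s.
Utilization = t_tx / cycle = 0.000345455/0.024155 = 1.43 %.

1.43 %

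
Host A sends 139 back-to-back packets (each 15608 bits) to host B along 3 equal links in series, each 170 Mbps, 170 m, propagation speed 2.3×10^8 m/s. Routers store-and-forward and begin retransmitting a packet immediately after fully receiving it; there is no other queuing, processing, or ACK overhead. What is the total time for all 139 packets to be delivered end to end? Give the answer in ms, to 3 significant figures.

Per-hop transmission t_tx = L/R = 15608/170000000 = 0.0918118 ms.
Per-hop propagation t_prop = 170/2.3e+08 = 0.00073913 ms.
Pipeline fill: first packet needs 3·t_tx to clear all hops; remaining 138 packets each add one t_tx.
Total = (3+139-1)·t_tx + 3·t_prop = 141·0.0918118 + 3·0.00073913 = 12.9 ms.

12.9 ms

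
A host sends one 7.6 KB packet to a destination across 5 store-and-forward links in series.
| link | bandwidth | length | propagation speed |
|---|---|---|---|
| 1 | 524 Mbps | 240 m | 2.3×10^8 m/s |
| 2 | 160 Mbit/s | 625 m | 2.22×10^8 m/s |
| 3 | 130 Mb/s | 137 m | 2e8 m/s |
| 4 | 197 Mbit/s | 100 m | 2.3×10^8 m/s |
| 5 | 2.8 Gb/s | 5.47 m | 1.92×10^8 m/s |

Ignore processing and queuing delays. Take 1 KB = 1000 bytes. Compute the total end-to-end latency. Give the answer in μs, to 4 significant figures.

1299 μs

L = 60800 bits.
Transmission delays (L/R per hop): 116.031, 380, 467.692, 308.629, 21.7143 μs; sum = 1294.07 μs.
Propagation delays (d/s per hop): 1.04348, 2.81532, 0.685, 0.434783, 0.0284896 μs; sum = 5.00707 μs.
End-to-end = 1299 μs.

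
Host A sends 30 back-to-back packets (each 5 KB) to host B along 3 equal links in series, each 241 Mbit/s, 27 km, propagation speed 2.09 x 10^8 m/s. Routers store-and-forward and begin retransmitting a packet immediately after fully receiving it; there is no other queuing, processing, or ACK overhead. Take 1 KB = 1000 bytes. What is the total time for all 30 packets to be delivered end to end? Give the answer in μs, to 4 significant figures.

5699 μs

Per-hop transmission t_tx = L/R = 40000/241000000 = 165.975 μs.
Per-hop propagation t_prop = 27000/209000000 = 129.187 μs.
Pipeline fill: first packet needs 3·t_tx to clear all hops; remaining 29 packets each add one t_tx.
Total = (3+30-1)·t_tx + 3·t_prop = 32·165.975 + 3·129.187 = 5699 μs.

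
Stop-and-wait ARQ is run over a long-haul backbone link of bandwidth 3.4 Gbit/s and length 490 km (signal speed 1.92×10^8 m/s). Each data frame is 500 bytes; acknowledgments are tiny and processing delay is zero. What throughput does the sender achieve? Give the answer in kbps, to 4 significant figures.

783.5 kbps

t_tx = L/R = 4000/3400000000 = 1.17647e-06 s.
t_prop = 490000/192000000 = 0.00255208 s; RTT = 0.00510417 s.
Cycle = t_tx + RTT = 0.00510534 s.
Throughput = L / cycle = 4000 / 0.00510534 = 783.5 kbps.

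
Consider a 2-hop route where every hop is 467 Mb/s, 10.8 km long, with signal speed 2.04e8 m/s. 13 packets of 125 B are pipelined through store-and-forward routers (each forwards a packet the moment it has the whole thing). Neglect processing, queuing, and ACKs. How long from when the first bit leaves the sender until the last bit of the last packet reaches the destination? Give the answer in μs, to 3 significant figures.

136 μs

Per-hop transmission t_tx = L/R = 1000/467000000 = 2.14133 μs.
Per-hop propagation t_prop = 10800/204000000 = 52.9412 μs.
Pipeline fill: first packet needs 2·t_tx to clear all hops; remaining 12 packets each add one t_tx.
Total = (2+13-1)·t_tx + 2·t_prop = 14·2.14133 + 2·52.9412 = 136 μs.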